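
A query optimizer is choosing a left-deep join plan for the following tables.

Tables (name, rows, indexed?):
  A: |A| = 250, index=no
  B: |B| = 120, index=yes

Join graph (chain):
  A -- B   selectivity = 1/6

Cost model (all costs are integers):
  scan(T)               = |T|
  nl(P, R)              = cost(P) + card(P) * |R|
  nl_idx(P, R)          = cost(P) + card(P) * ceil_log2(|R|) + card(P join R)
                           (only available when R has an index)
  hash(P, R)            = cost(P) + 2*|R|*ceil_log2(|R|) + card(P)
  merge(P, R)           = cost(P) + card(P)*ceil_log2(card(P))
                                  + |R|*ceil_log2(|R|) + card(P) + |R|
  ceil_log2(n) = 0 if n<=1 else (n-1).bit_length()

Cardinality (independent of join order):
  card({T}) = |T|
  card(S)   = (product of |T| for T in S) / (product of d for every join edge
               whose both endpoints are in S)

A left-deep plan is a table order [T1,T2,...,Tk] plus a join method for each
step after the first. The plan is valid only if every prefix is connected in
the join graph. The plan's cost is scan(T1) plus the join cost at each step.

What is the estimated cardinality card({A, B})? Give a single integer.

Tables in S: A(250), B(120)
Edges inside S: A-B(d=6)
numerator = 250 * 120 = 30000
denominator = 6 = 6
card(S) = 30000 / 6 = 5000

5000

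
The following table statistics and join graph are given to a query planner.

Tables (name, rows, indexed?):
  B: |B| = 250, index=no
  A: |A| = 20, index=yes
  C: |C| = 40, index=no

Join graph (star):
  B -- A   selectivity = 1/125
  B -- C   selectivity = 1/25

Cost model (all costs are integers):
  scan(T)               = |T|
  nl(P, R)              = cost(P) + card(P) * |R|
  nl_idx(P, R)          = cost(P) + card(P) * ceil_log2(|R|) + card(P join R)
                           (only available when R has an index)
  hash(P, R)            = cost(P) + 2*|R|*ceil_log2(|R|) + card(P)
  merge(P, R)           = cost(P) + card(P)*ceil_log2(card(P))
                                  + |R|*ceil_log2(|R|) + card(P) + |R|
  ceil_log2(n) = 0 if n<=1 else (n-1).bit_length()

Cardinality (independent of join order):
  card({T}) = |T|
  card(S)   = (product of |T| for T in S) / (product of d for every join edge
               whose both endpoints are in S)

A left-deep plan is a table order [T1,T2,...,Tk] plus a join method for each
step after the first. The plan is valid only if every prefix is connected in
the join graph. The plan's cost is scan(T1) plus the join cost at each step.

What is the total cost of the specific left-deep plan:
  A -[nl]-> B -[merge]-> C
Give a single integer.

step 1: scan A: cost=20, card=20
step 2: join B via nl
    card(P join B) = 20*250/(125) = 40
    cost = 20 + 20*250 = 5020
step 3: join C via merge
    card(P join C) = 40*40/(25) = 64
    cost = 5020 + 40*6 + 40*6 + 40 + 40 = 5580

5580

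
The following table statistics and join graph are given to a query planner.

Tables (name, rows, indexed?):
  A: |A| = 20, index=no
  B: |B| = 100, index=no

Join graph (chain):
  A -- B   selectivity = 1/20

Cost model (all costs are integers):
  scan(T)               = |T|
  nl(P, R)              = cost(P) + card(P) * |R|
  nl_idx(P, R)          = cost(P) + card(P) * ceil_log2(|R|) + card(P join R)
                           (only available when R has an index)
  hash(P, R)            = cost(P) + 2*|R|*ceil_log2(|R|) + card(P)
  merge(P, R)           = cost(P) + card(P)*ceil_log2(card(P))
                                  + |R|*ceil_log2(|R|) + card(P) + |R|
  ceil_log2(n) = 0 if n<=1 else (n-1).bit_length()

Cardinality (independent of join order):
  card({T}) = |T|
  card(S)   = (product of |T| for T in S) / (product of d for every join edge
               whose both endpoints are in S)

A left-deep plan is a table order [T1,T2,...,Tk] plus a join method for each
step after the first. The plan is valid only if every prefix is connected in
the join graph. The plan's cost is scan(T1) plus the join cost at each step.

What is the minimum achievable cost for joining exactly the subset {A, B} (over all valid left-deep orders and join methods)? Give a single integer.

400

Selinger DP over subsets of {A,B}:
  {A}: scan cost=20, card=20
  {B}: scan cost=100, card=100
  {AB}: card=100; try (A,hash)→400, (B,merge)→940, (A,merge)→1020, (B,hash)→1440, (B,nl)→2020, (A,nl)→2100; best=400 via (A,hash)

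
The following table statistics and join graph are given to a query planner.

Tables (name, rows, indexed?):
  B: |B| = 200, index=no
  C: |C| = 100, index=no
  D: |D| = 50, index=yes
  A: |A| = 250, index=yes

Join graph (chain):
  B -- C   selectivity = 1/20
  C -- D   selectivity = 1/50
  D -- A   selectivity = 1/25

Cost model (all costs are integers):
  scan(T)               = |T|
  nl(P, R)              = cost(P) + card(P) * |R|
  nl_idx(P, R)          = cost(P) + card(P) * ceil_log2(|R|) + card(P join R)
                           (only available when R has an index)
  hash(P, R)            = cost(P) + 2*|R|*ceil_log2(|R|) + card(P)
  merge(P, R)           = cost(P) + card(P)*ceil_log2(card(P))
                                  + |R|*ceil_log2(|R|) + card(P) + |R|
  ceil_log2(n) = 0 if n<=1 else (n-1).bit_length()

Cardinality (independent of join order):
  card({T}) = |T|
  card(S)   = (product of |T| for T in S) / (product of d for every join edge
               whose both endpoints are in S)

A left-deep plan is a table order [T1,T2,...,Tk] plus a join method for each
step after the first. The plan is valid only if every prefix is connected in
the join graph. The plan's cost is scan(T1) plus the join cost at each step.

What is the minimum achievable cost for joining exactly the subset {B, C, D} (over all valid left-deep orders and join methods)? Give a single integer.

3400

Selinger DP over subsets of {B,C,D}:
  {B}: scan cost=200, card=200
  {C}: scan cost=100, card=100
  {D}: scan cost=50, card=50
  {BC}: card=1000; try (C,hash)→1800, (B,merge)→2700, (C,merge)→2800, (B,hash)→3400, (B,nl)→20100, (C,nl)→20200; best=1800 via (C,hash)
  {CD}: card=100; try (D,hash)→800, (D,nl_idx)→800, (C,merge)→1200, (D,merge)→1250, (C,hash)→1500, (C,nl)→5050 …(+1); best=800 via (D,hash)
  {BCD}: card=1000; try (D,hash)→3400, (B,merge)→3400, (B,hash)→4100, (D,nl_idx)→8800, (D,merge)→13150, (B,nl)→20800 …(+1); best=3400 via (D,hash)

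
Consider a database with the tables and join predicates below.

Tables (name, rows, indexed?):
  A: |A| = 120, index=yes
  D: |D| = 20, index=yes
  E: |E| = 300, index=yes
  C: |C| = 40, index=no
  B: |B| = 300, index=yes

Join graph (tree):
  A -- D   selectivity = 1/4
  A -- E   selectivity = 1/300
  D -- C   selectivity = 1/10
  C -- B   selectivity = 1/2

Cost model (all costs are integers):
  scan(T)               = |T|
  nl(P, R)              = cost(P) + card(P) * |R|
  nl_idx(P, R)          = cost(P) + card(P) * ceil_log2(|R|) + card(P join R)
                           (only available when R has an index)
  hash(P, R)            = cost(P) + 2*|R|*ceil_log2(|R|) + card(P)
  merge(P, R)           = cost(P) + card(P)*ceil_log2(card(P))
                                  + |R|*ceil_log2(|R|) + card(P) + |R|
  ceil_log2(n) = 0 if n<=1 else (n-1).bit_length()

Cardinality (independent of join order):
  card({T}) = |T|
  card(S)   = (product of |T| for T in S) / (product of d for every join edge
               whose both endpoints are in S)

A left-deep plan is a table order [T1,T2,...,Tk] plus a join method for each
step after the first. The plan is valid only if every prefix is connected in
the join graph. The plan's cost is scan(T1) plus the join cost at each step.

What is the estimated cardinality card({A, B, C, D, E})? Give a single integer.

360000

Tables in S: A(120), B(300), C(40), D(20), E(300)
Edges inside S: A-D(d=4), A-E(d=300), D-C(d=10), C-B(d=2)
numerator = 120 * 300 * 40 * 20 * 300 = 8640000000
denominator = 4 * 300 * 10 * 2 = 24000
card(S) = 8640000000 / 24000 = 360000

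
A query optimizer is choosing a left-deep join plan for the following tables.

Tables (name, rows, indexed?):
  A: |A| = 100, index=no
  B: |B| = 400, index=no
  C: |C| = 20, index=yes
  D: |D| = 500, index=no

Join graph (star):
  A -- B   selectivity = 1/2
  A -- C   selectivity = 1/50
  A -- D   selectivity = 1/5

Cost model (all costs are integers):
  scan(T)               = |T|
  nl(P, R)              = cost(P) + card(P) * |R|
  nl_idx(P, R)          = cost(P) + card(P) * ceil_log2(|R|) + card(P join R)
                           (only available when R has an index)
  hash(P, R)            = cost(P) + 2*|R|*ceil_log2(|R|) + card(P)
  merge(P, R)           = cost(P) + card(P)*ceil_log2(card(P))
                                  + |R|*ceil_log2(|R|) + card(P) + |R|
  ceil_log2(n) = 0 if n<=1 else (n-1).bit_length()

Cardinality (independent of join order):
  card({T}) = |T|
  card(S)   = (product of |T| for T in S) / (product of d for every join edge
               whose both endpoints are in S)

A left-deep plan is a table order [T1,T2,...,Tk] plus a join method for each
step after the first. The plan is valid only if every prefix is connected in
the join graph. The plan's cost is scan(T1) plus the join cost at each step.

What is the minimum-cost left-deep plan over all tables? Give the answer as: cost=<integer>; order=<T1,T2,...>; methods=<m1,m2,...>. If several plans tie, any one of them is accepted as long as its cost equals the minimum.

Selinger DP (subsets sized 1..n):
  {A}: scan cost=100, card=100
  {B}: scan cost=400, card=400
  {C}: scan cost=20, card=20
  {D}: scan cost=500, card=500
  {AB}: card=20000; try (A,hash)→2200, (B,merge)→4900, (A,merge)→5200, (B,hash)→7400, (B,nl)→40100, (A,nl)→40400; best=2200 via (A,hash)
  {AC}: card=40; try (C,hash)→400, (C,nl_idx)→640, (A,merge)→940, (C,merge)→1020, (A,hash)→1440, (A,nl)→2020 …(+1); best=400 via (C,hash)
  {AD}: card=10000; try (A,hash)→2400, (D,merge)→5900, (A,merge)→6300, (D,hash)→9200, (D,nl)→50100, (A,nl)→50500; best=2400 via (A,hash)
  {ABC}: card=8000; try (B,merge)→4680, (B,hash)→7640, (B,nl)→16400, (C,hash)→22400, (C,nl_idx)→110200, (C,merge)→322320 …(+1); best=4680 via (B,merge)
  {ABD}: card=2000000; try (B,hash)→19600, (D,hash)→31200, (B,merge)→156400, (D,merge)→327200, (B,nl)→4002400, (D,nl)→10002200; best=19600 via (B,hash)
  {ACD}: card=4000; try (D,merge)→5680, (D,hash)→9440, (C,hash)→12600, (D,nl)→20400, (C,nl_idx)→56400, (C,merge)→152520 …(+1); best=5680 via (D,merge)
  {ABCD}: card=800000; try (B,hash)→16880, (D,hash)→21680, (B,merge)→61680, (D,merge)→121680, (B,nl)→1605680, (C,hash)→2019800 …(+4); best=16880 via (B,hash)

cost=16880; order=A,C,D,B; methods=hash,merge,hash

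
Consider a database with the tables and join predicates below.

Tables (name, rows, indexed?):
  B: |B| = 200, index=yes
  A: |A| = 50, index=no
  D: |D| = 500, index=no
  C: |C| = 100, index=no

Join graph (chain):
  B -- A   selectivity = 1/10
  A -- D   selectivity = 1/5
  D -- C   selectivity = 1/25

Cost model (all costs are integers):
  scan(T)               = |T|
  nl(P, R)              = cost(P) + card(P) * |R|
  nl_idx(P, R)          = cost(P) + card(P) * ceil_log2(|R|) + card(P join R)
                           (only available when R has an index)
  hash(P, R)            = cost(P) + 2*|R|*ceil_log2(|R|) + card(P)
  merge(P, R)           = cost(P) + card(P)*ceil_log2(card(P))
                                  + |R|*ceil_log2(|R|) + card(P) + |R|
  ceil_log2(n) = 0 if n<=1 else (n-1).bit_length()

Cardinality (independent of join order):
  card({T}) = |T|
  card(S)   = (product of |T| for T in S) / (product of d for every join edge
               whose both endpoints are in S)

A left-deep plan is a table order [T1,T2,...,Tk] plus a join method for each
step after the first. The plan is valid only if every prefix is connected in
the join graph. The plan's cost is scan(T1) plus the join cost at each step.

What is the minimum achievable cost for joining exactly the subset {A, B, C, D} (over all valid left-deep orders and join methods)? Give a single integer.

28200

Selinger DP over subsets of {A,B,C,D}:
  {B}: scan cost=200, card=200
  {A}: scan cost=50, card=50
  {D}: scan cost=500, card=500
  {C}: scan cost=100, card=100
  {AB}: card=1000; try (A,hash)→1000, (B,nl_idx)→1450, (B,merge)→2200, (A,merge)→2350, (B,hash)→3300, (B,nl)→10050 …(+1); best=1000 via (A,hash)
  {AD}: card=5000; try (A,hash)→1600, (D,merge)→5400, (A,merge)→5850, (D,hash)→9100, (D,nl)→25050, (A,nl)→25500; best=1600 via (A,hash)
  {CD}: card=2000; try (C,hash)→2400, (D,merge)→5900, (C,merge)→6300, (D,hash)→9200, (D,nl)→50100, (C,nl)→50500; best=2400 via (C,hash)
  {ABD}: card=100000; try (B,hash)→9800, (D,hash)→11000, (D,merge)→17000, (B,merge)→73400, (B,nl_idx)→141600, (D,nl)→501000 …(+1); best=9800 via (B,hash)
  {ACD}: card=20000; try (A,hash)→5000, (C,hash)→8000, (A,merge)→26750, (C,merge)→72400, (A,nl)→102400, (C,nl)→501600; best=5000 via (A,hash)
  {ABCD}: card=400000; try (B,hash)→28200, (C,hash)→111200, (B,merge)→326800, (B,nl_idx)→565000, (C,merge)→1810600, (B,nl)→4005000 …(+1); best=28200 via (B,hash)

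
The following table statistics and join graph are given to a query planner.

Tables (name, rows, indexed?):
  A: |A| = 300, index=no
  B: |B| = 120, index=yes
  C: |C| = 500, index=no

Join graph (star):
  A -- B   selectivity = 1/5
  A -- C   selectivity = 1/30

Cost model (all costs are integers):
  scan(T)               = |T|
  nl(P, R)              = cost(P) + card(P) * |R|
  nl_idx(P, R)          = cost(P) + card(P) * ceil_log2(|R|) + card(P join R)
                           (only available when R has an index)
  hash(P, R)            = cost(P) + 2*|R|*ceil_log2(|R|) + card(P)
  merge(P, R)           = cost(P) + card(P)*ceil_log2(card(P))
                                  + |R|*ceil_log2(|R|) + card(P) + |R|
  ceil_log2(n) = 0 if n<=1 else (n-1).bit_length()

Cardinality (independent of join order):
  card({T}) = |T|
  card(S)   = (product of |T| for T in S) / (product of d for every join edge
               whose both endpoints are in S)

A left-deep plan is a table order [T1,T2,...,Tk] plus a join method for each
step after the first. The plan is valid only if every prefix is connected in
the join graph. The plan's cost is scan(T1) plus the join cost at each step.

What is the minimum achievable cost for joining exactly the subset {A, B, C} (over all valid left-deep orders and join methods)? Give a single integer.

Selinger DP over subsets of {A,B,C}:
  {A}: scan cost=300, card=300
  {B}: scan cost=120, card=120
  {C}: scan cost=500, card=500
  {AB}: card=7200; try (B,hash)→2280, (A,merge)→4080, (B,merge)→4260, (A,hash)→5640, (B,nl_idx)→9600, (A,nl)→36120 …(+1); best=2280 via (B,hash)
  {AC}: card=5000; try (A,hash)→6400, (C,merge)→8300, (A,merge)→8500, (C,hash)→9600, (C,nl)→150300, (A,nl)→150500; best=6400 via (A,hash)
  {ABC}: card=120000; try (B,hash)→13080, (C,hash)→18480, (B,merge)→77360, (C,merge)→108080, (B,nl_idx)→161400, (B,nl)→606400 …(+1); best=13080 via (B,hash)

13080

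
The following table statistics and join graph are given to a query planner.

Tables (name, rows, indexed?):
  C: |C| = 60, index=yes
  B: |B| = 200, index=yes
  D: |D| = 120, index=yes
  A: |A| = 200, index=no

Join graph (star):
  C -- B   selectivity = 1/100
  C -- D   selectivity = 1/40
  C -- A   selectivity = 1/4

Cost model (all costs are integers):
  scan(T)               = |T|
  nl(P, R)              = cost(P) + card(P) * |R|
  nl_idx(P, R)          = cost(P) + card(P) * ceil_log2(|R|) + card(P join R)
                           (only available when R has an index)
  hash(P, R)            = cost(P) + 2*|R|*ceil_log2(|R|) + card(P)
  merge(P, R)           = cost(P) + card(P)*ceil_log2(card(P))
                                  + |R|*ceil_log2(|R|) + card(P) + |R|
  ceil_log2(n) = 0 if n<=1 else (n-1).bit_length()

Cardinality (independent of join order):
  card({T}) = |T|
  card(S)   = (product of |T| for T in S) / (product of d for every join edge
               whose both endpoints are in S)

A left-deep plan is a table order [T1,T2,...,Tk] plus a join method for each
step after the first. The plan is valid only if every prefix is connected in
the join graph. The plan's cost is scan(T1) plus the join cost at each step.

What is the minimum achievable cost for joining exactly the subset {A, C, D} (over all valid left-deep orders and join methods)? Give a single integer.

4040

Selinger DP over subsets of {A,C,D}:
  {C}: scan cost=60, card=60
  {D}: scan cost=120, card=120
  {A}: scan cost=200, card=200
  {CD}: card=180; try (D,nl_idx)→660, (C,hash)→960, (C,nl_idx)→1020, (D,merge)→1440, (C,merge)→1500, (D,hash)→1800 …(+2); best=660 via (D,nl_idx)
  {AC}: card=3000; try (C,hash)→1120, (A,merge)→2280, (C,merge)→2420, (A,hash)→3320, (C,nl_idx)→4400, (A,nl)→12060 …(+1); best=1120 via (C,hash)
  {ACD}: card=9000; try (A,hash)→4040, (A,merge)→4080, (D,hash)→5800, (D,nl_idx)→31120, (A,nl)→36660, (D,merge)→41080 …(+1); best=4040 via (A,hash)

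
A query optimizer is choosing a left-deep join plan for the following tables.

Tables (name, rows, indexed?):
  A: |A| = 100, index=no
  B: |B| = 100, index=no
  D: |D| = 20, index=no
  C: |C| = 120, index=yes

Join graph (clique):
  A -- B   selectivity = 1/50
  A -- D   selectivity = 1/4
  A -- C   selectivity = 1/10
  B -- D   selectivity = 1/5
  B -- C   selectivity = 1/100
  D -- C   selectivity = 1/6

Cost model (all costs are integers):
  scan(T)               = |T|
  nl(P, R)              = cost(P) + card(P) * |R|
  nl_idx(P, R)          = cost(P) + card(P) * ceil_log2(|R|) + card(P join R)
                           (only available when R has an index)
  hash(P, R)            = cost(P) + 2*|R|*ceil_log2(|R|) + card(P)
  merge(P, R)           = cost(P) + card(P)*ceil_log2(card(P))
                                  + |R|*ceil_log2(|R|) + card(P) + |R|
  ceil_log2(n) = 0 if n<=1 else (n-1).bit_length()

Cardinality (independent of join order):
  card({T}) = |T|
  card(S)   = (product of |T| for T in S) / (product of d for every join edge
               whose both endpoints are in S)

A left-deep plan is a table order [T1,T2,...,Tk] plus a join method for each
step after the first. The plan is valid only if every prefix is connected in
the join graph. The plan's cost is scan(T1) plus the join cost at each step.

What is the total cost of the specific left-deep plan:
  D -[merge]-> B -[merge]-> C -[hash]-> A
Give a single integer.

7380

step 1: scan D: cost=20, card=20
step 2: join B via merge
    card(P join B) = 20*100/(5) = 400
    cost = 20 + 20*5 + 100*7 + 20 + 100 = 940
step 3: join C via merge
    card(P join C) = 400*120/(100*6) = 80
    cost = 940 + 400*9 + 120*7 + 400 + 120 = 5900
step 4: join A via hash
    card(P join A) = 80*100/(50*4*10) = 4
    cost = 5900 + 2*100*7 + 80 = 7380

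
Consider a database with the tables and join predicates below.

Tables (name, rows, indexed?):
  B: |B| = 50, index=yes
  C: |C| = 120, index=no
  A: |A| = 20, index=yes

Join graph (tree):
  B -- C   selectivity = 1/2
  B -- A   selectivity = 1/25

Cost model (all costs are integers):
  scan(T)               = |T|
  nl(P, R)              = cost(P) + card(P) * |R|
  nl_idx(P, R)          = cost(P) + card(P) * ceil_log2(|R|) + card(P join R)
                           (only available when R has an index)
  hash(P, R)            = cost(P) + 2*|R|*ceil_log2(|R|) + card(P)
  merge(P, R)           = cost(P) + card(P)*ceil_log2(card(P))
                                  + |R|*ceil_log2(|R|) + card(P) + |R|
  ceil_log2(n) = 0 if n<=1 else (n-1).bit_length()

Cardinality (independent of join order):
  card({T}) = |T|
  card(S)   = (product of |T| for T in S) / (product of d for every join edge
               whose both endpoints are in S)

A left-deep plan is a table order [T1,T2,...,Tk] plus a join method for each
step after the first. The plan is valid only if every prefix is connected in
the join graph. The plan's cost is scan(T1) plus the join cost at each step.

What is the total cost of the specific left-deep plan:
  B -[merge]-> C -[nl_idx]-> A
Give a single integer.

step 1: scan B: cost=50, card=50
step 2: join C via merge
    card(P join C) = 50*120/(2) = 3000
    cost = 50 + 50*6 + 120*7 + 50 + 120 = 1360
step 3: join A via nl_idx
    card(P join A) = 3000*20/(25) = 2400
    cost = 1360 + 3000*5 + 2400 = 18760

18760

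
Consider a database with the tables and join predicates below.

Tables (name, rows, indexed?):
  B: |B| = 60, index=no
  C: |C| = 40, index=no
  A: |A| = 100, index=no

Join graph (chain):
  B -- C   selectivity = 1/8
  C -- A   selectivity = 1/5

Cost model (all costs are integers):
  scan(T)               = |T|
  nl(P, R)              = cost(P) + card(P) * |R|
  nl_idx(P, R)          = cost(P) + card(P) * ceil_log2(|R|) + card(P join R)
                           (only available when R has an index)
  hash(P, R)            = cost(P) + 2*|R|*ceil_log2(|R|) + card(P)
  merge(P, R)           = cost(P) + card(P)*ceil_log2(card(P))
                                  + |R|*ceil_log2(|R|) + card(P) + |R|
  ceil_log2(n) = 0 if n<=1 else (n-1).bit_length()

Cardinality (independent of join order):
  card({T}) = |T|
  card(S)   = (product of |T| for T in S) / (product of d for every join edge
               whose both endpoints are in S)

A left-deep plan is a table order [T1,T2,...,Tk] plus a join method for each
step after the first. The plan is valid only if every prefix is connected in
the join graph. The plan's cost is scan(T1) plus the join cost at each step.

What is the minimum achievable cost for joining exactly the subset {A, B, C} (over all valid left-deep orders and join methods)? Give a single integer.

Selinger DP over subsets of {A,B,C}:
  {B}: scan cost=60, card=60
  {C}: scan cost=40, card=40
  {A}: scan cost=100, card=100
  {BC}: card=300; try (C,hash)→600, (B,merge)→740, (C,merge)→760, (B,hash)→800, (B,nl)→2440, (C,nl)→2460; best=600 via (C,hash)
  {AC}: card=800; try (C,hash)→680, (A,merge)→1120, (C,merge)→1180, (A,hash)→1480, (A,nl)→4040, (C,nl)→4100; best=680 via (C,hash)
  {ABC}: card=6000; try (B,hash)→2200, (A,hash)→2300, (A,merge)→4400, (B,merge)→9900, (A,nl)→30600, (B,nl)→48680; best=2200 via (B,hash)

2200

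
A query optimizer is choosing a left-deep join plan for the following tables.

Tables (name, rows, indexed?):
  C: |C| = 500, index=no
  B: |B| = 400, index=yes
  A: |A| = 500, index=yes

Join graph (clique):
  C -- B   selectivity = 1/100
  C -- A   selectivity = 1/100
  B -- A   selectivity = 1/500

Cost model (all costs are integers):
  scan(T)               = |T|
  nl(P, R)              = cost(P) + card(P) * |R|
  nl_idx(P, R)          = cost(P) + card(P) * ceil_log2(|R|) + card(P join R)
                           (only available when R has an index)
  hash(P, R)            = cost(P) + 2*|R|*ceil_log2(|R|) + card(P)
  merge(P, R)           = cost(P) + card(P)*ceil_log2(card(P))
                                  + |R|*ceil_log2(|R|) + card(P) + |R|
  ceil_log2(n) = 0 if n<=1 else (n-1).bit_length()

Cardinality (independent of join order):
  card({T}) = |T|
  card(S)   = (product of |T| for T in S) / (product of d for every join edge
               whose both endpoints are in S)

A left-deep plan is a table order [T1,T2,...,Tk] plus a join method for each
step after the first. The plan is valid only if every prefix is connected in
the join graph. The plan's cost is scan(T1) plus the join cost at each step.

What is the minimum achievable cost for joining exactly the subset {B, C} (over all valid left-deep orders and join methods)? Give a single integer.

Selinger DP over subsets of {B,C}:
  {C}: scan cost=500, card=500
  {B}: scan cost=400, card=400
  {BC}: card=2000; try (B,nl_idx)→7000, (B,hash)→8200, (C,merge)→9400, (B,merge)→9500, (C,hash)→9800, (C,nl)→200400 …(+1); best=7000 via (B,nl_idx)

7000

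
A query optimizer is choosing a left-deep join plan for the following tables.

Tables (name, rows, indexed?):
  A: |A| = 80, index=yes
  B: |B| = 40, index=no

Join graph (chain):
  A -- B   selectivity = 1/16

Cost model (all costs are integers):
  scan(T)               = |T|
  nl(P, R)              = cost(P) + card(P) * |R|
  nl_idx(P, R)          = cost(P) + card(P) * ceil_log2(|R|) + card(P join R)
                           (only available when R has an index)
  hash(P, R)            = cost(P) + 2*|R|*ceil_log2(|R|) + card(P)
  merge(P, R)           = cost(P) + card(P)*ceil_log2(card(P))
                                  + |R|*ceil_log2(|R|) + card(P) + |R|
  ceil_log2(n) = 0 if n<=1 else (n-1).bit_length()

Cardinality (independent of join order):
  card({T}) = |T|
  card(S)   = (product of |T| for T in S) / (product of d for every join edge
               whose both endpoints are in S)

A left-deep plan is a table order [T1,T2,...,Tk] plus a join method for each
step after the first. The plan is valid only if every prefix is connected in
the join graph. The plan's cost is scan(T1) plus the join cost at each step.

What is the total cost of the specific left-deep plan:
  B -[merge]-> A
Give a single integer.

960

step 1: scan B: cost=40, card=40
step 2: join A via merge
    card(P join A) = 40*80/(16) = 200
    cost = 40 + 40*6 + 80*7 + 40 + 80 = 960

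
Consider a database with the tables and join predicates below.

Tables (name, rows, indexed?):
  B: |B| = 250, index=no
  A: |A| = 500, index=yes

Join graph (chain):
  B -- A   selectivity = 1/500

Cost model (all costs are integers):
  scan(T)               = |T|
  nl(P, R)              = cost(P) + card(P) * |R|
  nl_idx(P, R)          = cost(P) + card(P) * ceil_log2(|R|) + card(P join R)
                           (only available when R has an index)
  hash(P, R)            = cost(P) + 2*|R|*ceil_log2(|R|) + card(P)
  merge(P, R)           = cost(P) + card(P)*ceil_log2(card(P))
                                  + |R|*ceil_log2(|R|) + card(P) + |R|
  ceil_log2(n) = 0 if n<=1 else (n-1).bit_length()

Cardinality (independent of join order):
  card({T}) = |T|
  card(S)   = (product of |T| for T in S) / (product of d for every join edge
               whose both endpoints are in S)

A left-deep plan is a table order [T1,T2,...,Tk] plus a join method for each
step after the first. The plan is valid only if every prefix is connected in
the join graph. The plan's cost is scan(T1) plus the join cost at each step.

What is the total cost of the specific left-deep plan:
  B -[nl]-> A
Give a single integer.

step 1: scan B: cost=250, card=250
step 2: join A via nl
    card(P join A) = 250*500/(500) = 250
    cost = 250 + 250*500 = 125250

125250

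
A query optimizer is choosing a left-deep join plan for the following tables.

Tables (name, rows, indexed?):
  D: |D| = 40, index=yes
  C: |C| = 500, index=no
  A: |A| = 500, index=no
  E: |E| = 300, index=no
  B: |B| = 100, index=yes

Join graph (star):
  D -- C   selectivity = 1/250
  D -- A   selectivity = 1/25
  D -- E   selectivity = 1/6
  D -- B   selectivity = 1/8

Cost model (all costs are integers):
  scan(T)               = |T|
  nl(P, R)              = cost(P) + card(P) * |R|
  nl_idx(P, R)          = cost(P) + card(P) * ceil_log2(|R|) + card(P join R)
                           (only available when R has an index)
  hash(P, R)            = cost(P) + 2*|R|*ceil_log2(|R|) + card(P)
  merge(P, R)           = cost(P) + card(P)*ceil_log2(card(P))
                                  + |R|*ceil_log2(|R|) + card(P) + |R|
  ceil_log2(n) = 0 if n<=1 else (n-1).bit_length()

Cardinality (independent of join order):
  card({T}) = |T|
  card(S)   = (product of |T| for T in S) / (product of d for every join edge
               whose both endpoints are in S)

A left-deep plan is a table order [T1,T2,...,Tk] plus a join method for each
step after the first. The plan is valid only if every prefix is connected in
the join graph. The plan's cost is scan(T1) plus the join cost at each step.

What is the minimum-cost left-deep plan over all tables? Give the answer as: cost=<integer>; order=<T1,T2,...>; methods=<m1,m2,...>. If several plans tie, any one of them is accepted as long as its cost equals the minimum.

cost=35520; order=C,D,A,B,E; methods=hash,merge,hash,hash

Selinger DP (subsets sized 1..n):
  {D}: scan cost=40, card=40
  {C}: scan cost=500, card=500
  {A}: scan cost=500, card=500
  {E}: scan cost=300, card=300
  {B}: scan cost=100, card=100
  {CD}: card=80; try (D,hash)→1480, (D,nl_idx)→3580, (C,merge)→5320, (D,merge)→5780, (C,hash)→9080, (C,nl)→20040 …(+1); best=1480 via (D,hash)
  {AD}: card=800; try (D,hash)→1480, (D,nl_idx)→4300, (A,merge)→5320, (D,merge)→5780, (A,hash)→9080, (A,nl)→20040 …(+1); best=1480 via (D,hash)
  {DE}: card=2000; try (D,hash)→1080, (E,merge)→3320, (D,merge)→3580, (D,nl_idx)→4100, (E,hash)→5480, (E,nl)→12040 …(+1); best=1080 via (D,hash)
  {BD}: card=500; try (D,hash)→680, (B,nl_idx)→820, (B,merge)→1120, (D,merge)→1180, (D,nl_idx)→1200, (B,hash)→1480 …(+2); best=680 via (D,hash)
  {ACD}: card=1600; try (A,merge)→7120, (A,hash)→10560, (C,hash)→11280, (C,merge)→15280, (A,nl)→41480, (C,nl)→401480; best=7120 via (A,merge)
  {CDE}: card=4000; try (E,merge)→5120, (E,hash)→6960, (C,hash)→12080, (E,nl)→25480, (C,merge)→30080, (C,nl)→1001080; best=5120 via (E,merge)
  {BCD}: card=1000; try (B,merge)→2920, (B,hash)→2960, (B,nl_idx)→3040, (B,nl)→9480, (C,hash)→10180, (C,merge)→10680 …(+1); best=2920 via (B,merge)
  {ADE}: card=40000; try (E,hash)→7680, (A,hash)→12080, (E,merge)→13280, (A,merge)→30080, (E,nl)→241480, (A,nl)→1001080; best=7680 via (E,hash)
  {ABD}: card=10000; try (B,hash)→3680, (A,hash)→10180, (A,merge)→10680, (B,merge)→11080, (B,nl_idx)→17080, (B,nl)→81480 …(+1); best=3680 via (B,hash)
  {BDE}: card=25000; try (B,hash)→4480, (E,hash)→6580, (E,merge)→8680, (B,merge)→25880, (B,nl_idx)→40080, (E,nl)→150680 …(+1); best=4480 via (B,hash)
  {ACDE}: card=80000; try (E,hash)→14120, (A,hash)→18120, (E,merge)→29320, (C,hash)→56680, (A,merge)→62120, (E,nl)→487120 …(+3); best=14120 via (E,hash)
  {ABCD}: card=20000; try (B,hash)→10120, (A,hash)→12920, (A,merge)→18920, (C,hash)→22680, (B,merge)→27120, (B,nl_idx)→38320 …(+4); best=10120 via (B,hash)
  {BCDE}: card=50000; try (E,hash)→9320, (B,hash)→10520, (E,merge)→16920, (C,hash)→38480, (B,merge)→57920, (B,nl_idx)→83120 …(+4); best=9320 via (E,hash)
  {ABDE}: card=500000; try (E,hash)→19080, (A,hash)→38480, (B,hash)→49080, (E,merge)→156680, (A,merge)→409480, (B,merge)→688480 …(+4); best=19080 via (E,hash)
  {ABCDE}: card=1000000; try (E,hash)→35520, (A,hash)→68320, (B,hash)→95520, (E,merge)→333120, (C,hash)→528080, (A,merge)→864320 …(+7); best=35520 via (E,hash)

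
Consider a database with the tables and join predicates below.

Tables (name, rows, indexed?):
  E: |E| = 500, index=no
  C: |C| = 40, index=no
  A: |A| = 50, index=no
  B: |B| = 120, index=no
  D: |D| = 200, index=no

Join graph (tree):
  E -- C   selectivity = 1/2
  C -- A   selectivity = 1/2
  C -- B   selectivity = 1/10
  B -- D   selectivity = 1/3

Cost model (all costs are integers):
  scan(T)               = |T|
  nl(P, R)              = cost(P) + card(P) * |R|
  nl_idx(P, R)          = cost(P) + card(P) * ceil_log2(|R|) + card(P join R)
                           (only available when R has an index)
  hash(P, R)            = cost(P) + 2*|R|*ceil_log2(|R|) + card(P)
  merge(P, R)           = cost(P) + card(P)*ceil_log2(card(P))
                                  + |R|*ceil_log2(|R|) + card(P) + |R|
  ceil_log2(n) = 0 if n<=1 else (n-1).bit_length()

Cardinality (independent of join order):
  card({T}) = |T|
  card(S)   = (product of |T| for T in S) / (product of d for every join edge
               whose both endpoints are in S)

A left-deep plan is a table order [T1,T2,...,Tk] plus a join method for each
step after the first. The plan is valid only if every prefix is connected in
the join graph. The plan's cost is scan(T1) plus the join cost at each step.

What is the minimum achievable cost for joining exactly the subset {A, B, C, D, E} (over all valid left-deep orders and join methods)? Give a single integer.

Selinger DP over subsets of {A,B,C,D,E}:
  {E}: scan cost=500, card=500
  {C}: scan cost=40, card=40
  {A}: scan cost=50, card=50
  {B}: scan cost=120, card=120
  {D}: scan cost=200, card=200
  {CE}: card=10000; try (C,hash)→1480, (E,merge)→5320, (C,merge)→5780, (E,hash)→9080, (E,nl)→20040, (C,nl)→20500; best=1480 via (C,hash)
  {AC}: card=1000; try (C,hash)→580, (A,merge)→670, (C,merge)→680, (A,hash)→680, (A,nl)→2040, (C,nl)→2050; best=580 via (C,hash)
  {BC}: card=480; try (C,hash)→720, (B,merge)→1280, (C,merge)→1360, (B,hash)→1760, (B,nl)→4840, (C,nl)→4920; best=720 via (C,hash)
  {BD}: card=8000; try (B,hash)→2080, (D,merge)→2880, (B,merge)→2960, (D,hash)→3440, (D,nl)→24120, (B,nl)→24200; best=2080 via (B,hash)
  {ACE}: card=250000; try (E,hash)→10580, (A,hash)→12080, (E,merge)→16580, (A,merge)→151830, (E,nl)→500580, (A,nl)→501480; best=10580 via (E,hash)
  {BCE}: card=120000; try (E,hash)→10200, (E,merge)→10520, (B,hash)→13160, (B,merge)→152440, (E,nl)→240720, (B,nl)→1201480; best=10200 via (E,hash)
  {ABC}: card=12000; try (A,hash)→1800, (B,hash)→3260, (A,merge)→5870, (B,merge)→12540, (A,nl)→24720, (B,nl)→120580; best=1800 via (A,hash)
  {BCD}: card=32000; try (D,hash)→4400, (D,merge)→7320, (C,hash)→10560, (D,nl)→96720, (C,merge)→114360, (C,nl)→322080; best=4400 via (D,hash)
  {ABCE}: card=3000000; try (E,hash)→22800, (A,hash)→130800, (E,merge)→186800, (B,hash)→262260, (A,merge)→2170550, (B,merge)→4761540 …(+3); best=22800 via (E,hash)
  {BCDE}: card=8000000; try (E,hash)→45400, (D,hash)→133400, (E,merge)→521400, (D,merge)→2172000, (E,nl)→16004400, (D,nl)→24010200; best=45400 via (E,hash)
  {ABCD}: card=800000; try (D,hash)→17000, (A,hash)→37000, (D,merge)→183600, (A,merge)→516750, (A,nl)→1604400, (D,nl)→2401800; best=17000 via (D,hash)
  {ABCDE}: card=200000000; try (E,hash)→826000, (D,hash)→3026000, (A,hash)→8046000, (E,merge)→16822000, (D,merge)→69024600, (A,merge)→192045750 …(+3); best=826000 via (E,hash)

826000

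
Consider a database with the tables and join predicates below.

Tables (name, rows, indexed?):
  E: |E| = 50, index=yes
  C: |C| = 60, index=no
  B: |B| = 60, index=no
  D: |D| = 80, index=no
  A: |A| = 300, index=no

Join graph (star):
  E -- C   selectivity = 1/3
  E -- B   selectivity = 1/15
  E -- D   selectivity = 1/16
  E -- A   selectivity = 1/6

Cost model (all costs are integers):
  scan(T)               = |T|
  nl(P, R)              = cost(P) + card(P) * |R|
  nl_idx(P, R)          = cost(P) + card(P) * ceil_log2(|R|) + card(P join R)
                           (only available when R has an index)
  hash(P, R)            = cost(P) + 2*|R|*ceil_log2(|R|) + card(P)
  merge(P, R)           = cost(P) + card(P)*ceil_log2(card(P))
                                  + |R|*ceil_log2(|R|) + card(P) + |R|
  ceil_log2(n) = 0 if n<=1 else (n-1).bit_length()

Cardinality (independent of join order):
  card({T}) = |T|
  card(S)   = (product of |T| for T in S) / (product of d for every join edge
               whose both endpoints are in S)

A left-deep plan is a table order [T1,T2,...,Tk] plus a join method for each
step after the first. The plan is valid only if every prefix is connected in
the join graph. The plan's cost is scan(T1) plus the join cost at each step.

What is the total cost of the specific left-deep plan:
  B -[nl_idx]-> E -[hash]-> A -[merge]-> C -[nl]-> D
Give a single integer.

16156640

step 1: scan B: cost=60, card=60
step 2: join E via nl_idx
    card(P join E) = 60*50/(15) = 200
    cost = 60 + 60*6 + 200 = 620
step 3: join A via hash
    card(P join A) = 200*300/(6) = 10000
    cost = 620 + 2*300*9 + 200 = 6220
step 4: join C via merge
    card(P join C) = 10000*60/(3) = 200000
    cost = 6220 + 10000*14 + 60*6 + 10000 + 60 = 156640
step 5: join D via nl
    card(P join D) = 200000*80/(16) = 1000000
    cost = 156640 + 200000*80 = 16156640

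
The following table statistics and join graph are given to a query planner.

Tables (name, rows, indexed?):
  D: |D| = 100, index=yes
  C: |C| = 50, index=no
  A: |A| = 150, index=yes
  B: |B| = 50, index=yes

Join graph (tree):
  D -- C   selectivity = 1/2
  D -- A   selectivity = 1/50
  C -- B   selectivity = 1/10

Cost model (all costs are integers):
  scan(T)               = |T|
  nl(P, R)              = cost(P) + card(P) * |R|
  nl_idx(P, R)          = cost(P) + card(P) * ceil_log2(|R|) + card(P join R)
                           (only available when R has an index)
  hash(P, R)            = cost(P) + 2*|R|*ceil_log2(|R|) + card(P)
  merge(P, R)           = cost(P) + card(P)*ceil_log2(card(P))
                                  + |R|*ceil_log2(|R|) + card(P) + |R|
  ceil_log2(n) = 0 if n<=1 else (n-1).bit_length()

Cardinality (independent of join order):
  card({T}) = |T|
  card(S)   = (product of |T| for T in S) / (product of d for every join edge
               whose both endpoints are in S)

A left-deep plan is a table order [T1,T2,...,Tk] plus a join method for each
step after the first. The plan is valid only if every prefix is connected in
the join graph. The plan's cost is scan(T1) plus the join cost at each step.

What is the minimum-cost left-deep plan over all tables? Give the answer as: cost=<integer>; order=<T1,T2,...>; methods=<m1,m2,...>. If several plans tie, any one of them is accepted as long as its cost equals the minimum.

cost=10200; order=D,A,C,B; methods=nl_idx,hash,hash

Selinger DP (subsets sized 1..n):
  {D}: scan cost=100, card=100
  {C}: scan cost=50, card=50
  {A}: scan cost=150, card=150
  {B}: scan cost=50, card=50
  {CD}: card=2500; try (C,hash)→800, (D,merge)→1200, (C,merge)→1250, (D,hash)→1500, (D,nl_idx)→2900, (D,nl)→5050 …(+1); best=800 via (C,hash)
  {AD}: card=300; try (A,nl_idx)→1200, (D,nl_idx)→1500, (D,hash)→1700, (A,merge)→2250, (D,merge)→2300, (A,hash)→2600 …(+2); best=1200 via (A,nl_idx)
  {BC}: card=250; try (B,nl_idx)→600, (C,hash)→700, (B,hash)→700, (C,merge)→750, (B,merge)→750, (C,nl)→2550 …(+1); best=600 via (B,nl_idx)
  {ACD}: card=7500; try (C,hash)→2100, (C,merge)→4550, (A,hash)→5700, (C,nl)→16200, (A,nl_idx)→28300, (A,merge)→34650 …(+1); best=2100 via (C,hash)
  {BCD}: card=12500; try (D,hash)→2250, (D,merge)→3650, (B,hash)→3900, (D,nl_idx)→14850, (D,nl)→25600, (B,nl_idx)→28300 …(+2); best=2250 via (D,hash)
  {ABCD}: card=37500; try (B,hash)→10200, (A,hash)→17150, (B,nl_idx)→84600, (B,merge)→107450, (A,nl_idx)→139750, (A,merge)→191100 …(+2); best=10200 via (B,hash)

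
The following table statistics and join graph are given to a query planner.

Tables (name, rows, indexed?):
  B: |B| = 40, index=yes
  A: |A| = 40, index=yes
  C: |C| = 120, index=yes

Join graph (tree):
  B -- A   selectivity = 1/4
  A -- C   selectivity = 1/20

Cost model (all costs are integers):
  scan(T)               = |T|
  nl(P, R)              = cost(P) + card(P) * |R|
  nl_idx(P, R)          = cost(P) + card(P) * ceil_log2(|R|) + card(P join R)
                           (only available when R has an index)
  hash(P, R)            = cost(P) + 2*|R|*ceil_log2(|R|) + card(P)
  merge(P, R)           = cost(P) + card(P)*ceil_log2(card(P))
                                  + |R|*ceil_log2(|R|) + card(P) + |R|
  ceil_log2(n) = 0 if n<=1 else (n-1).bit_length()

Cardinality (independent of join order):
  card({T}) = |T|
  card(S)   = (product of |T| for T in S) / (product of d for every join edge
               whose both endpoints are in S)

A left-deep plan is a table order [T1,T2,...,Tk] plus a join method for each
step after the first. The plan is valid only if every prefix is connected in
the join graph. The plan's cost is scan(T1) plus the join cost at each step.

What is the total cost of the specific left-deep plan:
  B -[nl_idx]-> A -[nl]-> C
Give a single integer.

48680

step 1: scan B: cost=40, card=40
step 2: join A via nl_idx
    card(P join A) = 40*40/(4) = 400
    cost = 40 + 40*6 + 400 = 680
step 3: join C via nl
    card(P join C) = 400*120/(20) = 2400
    cost = 680 + 400*120 = 48680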